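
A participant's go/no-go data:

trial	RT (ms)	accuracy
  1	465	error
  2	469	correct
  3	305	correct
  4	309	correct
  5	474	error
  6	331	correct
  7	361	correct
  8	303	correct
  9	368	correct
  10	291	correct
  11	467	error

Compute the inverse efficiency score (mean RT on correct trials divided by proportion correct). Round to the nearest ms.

Correct trials (n=8): 469, 305, 309, 331, 361, 303, 368, 291
Mean correct RT = 2737/8 = 342.1250 ms
Proportion correct = 8/11
IES = 342.1250 / (8/11) = 470.422 ms

470 ms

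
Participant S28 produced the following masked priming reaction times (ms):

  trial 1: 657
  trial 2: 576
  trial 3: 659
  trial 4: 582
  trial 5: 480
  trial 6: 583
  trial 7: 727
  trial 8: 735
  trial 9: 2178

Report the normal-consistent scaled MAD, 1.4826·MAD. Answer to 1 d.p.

111.2 ms

Sorted: 480, 576, 582, 583, 657, 659, 727, 735, 2178 → median = 657
|x − 657| sorted: 0, 2, 70, 74, 75, 78, 81, 177, 1521 → MAD = 75
Robust SD ≈ 1.4826 × 75 = 111.195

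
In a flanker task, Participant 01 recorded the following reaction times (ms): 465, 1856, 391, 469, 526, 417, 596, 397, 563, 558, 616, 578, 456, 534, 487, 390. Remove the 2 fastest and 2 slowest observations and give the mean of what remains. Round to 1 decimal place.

Sorted: 390, 391, 397, 417, 456, 465, 469, 487, 526, 534, 558, 563, 578, 596, 616, 1856
Drop lowest 2 (390, 391) and highest 2 (616, 1856)
Remaining (n=12): Σ = 6046, mean = 6046/12 = 503.833

503.8 ms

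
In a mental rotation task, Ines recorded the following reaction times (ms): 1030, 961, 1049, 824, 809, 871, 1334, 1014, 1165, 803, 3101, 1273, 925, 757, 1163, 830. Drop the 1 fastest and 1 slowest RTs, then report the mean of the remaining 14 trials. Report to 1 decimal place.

1003.6 ms

Sorted: 757, 803, 809, 824, 830, 871, 925, 961, 1014, 1030, 1049, 1163, 1165, 1273, 1334, 3101
Drop lowest 1 (757) and highest 1 (3101)
Remaining (n=14): Σ = 14051, mean = 14051/14 = 1003.643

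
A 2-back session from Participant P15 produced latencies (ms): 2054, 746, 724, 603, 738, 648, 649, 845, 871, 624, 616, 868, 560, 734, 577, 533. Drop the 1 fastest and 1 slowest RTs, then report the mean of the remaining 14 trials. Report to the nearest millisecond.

700 ms

Sorted: 533, 560, 577, 603, 616, 624, 648, 649, 724, 734, 738, 746, 845, 868, 871, 2054
Drop lowest 1 (533) and highest 1 (2054)
Remaining (n=14): Σ = 9803, mean = 9803/14 = 700.214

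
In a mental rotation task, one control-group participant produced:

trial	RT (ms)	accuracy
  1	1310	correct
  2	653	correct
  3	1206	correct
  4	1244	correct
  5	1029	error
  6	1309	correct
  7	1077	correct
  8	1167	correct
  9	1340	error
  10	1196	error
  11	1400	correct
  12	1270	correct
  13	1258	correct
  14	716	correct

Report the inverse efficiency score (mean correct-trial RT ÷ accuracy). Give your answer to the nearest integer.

1459 ms

Correct trials (n=11): 1310, 653, 1206, 1244, 1309, 1077, 1167, 1400, 1270, 1258, 716
Mean correct RT = 12610/11 = 1146.3636 ms
Proportion correct = 11/14
IES = 1146.3636 / (11/14) = 1459.008 ms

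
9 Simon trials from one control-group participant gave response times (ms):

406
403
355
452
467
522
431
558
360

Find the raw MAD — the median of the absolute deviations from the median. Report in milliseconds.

36 ms

Sorted: 355, 360, 403, 406, 431, 452, 467, 522, 558 → median = 431
|x − 431|: 25, 28, 76, 21, 36, 91, 0, 127, 71
Sorted deviations: 0, 21, 25, 28, 36, 71, 76, 91, 127 → MAD = 36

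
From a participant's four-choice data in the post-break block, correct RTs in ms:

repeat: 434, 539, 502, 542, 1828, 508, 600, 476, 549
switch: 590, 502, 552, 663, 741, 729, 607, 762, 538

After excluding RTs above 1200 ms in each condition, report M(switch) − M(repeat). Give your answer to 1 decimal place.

112.8 ms

repeat: exclude 1828
M(repeat) = 4150/8 = 518.750
M(switch) = 5684/9 = 631.556
Difference = 631.556 − 518.750 = 112.806 ms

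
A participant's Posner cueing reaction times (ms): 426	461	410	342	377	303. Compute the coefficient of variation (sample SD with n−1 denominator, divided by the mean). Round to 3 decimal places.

n = 6, Σ = 2319, M = 386.5000
Σ(x−M)² = 16705.500; s = √(16705.500/5) = 57.8022
CV = 57.8022 / 386.5000 = 0.14955

0.150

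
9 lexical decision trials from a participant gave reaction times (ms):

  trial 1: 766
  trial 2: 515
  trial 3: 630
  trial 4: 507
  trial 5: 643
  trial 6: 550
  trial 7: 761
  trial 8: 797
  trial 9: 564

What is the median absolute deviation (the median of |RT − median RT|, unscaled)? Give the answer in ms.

Sorted: 507, 515, 550, 564, 630, 643, 761, 766, 797 → median = 630
|x − 630|: 136, 115, 0, 123, 13, 80, 131, 167, 66
Sorted deviations: 0, 13, 66, 80, 115, 123, 131, 136, 167 → MAD = 115

115 ms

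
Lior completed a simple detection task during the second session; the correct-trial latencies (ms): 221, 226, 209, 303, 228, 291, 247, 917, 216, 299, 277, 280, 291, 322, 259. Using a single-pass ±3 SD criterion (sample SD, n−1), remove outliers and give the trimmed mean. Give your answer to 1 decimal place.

n = 15, ΣRT = 4586, M = 305.733
Σ(x−M)² = 418508.93; s = √(418508.93/14) = 172.897
Cutoffs: 305.733 ± 3·172.897 → [-213.0, 824.4]
Outside: 917 → excluded.
Retained (n=14): Σ = 3669, mean = 3669/14 = 262.071

262.1 ms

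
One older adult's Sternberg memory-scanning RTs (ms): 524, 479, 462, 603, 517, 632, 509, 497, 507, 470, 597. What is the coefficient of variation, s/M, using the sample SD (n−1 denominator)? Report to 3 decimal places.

0.109

n = 11, Σ = 5797, M = 527.0000
Σ(x−M)² = 33212.000; s = √(33212.000/10) = 57.6299
CV = 57.6299 / 527.0000 = 0.10935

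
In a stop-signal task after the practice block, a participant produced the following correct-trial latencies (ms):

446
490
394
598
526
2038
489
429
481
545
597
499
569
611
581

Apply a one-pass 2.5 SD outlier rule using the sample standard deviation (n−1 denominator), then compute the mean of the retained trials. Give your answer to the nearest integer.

518 ms

n = 15, ΣRT = 9293, M = 619.533
Σ(x−M)² = 2216253.73; s = √(2216253.73/14) = 397.874
Cutoffs: 619.533 ± 2.5·397.874 → [-375.2, 1614.2]
Outside: 2038 → excluded.
Retained (n=14): Σ = 7255, mean = 7255/14 = 518.214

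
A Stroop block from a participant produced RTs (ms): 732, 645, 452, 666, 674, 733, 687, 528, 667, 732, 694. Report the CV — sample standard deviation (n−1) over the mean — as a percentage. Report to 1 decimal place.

13.5%

n = 11, Σ = 7210, M = 655.4545
Σ(x−M)² = 78548.727; s = √(78548.727/10) = 88.6277
CV = 88.6277 / 655.4545 = 0.13522 = 13.522%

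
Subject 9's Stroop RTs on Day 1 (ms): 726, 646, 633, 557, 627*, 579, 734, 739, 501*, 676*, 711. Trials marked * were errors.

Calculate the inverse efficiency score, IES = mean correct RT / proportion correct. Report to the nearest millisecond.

Correct trials (n=8): 726, 646, 633, 557, 579, 734, 739, 711
Mean correct RT = 5325/8 = 665.6250 ms
Proportion correct = 8/11
IES = 665.6250 / (8/11) = 915.234 ms

915 ms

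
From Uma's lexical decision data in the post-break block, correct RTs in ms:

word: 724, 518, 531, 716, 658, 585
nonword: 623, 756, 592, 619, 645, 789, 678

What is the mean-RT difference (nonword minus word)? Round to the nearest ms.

M(word) = 3732/6 = 622.000
M(nonword) = 4702/7 = 671.714
Difference = 671.714 − 622.000 = 49.714 ms

50 ms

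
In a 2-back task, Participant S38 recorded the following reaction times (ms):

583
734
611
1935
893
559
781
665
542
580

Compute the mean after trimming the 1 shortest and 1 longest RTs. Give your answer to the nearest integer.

676 ms

Sorted: 542, 559, 580, 583, 611, 665, 734, 781, 893, 1935
Drop lowest 1 (542) and highest 1 (1935)
Remaining (n=8): Σ = 5406, mean = 5406/8 = 675.750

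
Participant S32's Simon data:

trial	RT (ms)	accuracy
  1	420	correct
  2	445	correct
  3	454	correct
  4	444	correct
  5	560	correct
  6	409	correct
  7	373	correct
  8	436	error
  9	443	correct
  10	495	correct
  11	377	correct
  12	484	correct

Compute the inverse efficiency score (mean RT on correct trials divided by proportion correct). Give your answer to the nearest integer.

Correct trials (n=11): 420, 445, 454, 444, 560, 409, 373, 443, 495, 377, 484
Mean correct RT = 4904/11 = 445.8182 ms
Proportion correct = 11/12
IES = 445.8182 / (11/12) = 486.347 ms

486 ms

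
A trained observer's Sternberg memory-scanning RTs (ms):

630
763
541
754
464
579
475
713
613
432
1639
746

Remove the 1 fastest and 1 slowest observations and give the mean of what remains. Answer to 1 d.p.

Sorted: 432, 464, 475, 541, 579, 613, 630, 713, 746, 754, 763, 1639
Drop lowest 1 (432) and highest 1 (1639)
Remaining (n=10): Σ = 6278, mean = 6278/10 = 627.800

627.8 ms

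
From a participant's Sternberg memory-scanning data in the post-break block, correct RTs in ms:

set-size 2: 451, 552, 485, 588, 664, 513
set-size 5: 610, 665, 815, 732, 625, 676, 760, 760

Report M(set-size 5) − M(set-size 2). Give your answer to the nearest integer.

163 ms

M(set-size 2) = 3253/6 = 542.167
M(set-size 5) = 5643/8 = 705.375
Difference = 705.375 − 542.167 = 163.208 ms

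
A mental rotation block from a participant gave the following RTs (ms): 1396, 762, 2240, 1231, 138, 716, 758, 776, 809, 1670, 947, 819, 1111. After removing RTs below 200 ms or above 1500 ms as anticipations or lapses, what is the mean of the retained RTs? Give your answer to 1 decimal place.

Excluded: 138, 1670, 2240
Retained (n=10): Σ = 9325
Mean = 9325/10 = 932.5000

932.5 ms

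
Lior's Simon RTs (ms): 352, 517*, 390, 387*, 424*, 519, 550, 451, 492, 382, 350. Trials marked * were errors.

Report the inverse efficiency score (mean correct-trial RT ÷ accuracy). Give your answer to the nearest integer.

Correct trials (n=8): 352, 390, 519, 550, 451, 492, 382, 350
Mean correct RT = 3486/8 = 435.7500 ms
Proportion correct = 8/11
IES = 435.7500 / (8/11) = 599.156 ms

599 ms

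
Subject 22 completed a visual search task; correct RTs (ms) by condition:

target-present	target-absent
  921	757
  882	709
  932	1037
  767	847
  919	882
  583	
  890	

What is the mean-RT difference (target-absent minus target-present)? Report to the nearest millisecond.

M(target-present) = 5894/7 = 842.000
M(target-absent) = 4232/5 = 846.400
Difference = 846.400 − 842.000 = 4.400 ms

4 ms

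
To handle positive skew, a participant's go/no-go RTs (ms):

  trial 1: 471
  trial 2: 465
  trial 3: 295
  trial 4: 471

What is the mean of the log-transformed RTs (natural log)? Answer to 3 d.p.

ln(RT): 6.1549, 6.1420, 5.6870, 6.1549
Σ ln(RT) = 24.1387
Mean = 24.1387/4 = 6.03468

6.035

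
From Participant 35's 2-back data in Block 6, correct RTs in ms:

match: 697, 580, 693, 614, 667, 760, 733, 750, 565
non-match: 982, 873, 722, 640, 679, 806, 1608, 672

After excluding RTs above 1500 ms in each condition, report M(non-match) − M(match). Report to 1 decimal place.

94.5 ms

non-match: exclude 1608
M(match) = 6059/9 = 673.222
M(non-match) = 5374/7 = 767.714
Difference = 767.714 − 673.222 = 94.492 ms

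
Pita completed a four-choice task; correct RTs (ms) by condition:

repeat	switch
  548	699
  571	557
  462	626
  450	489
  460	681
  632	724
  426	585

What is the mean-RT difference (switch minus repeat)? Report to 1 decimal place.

116.0 ms

M(repeat) = 3549/7 = 507.000
M(switch) = 4361/7 = 623.000
Difference = 623.000 − 507.000 = 116.000 ms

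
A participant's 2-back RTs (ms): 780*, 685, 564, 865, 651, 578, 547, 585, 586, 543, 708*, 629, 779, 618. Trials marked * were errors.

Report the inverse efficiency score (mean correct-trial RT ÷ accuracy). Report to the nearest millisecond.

Correct trials (n=12): 685, 564, 865, 651, 578, 547, 585, 586, 543, 629, 779, 618
Mean correct RT = 7630/12 = 635.8333 ms
Proportion correct = 12/14
IES = 635.8333 / (12/14) = 741.806 ms

742 ms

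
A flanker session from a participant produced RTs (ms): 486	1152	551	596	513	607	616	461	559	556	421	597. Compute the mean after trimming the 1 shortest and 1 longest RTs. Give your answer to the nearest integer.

Sorted: 421, 461, 486, 513, 551, 556, 559, 596, 597, 607, 616, 1152
Drop lowest 1 (421) and highest 1 (1152)
Remaining (n=10): Σ = 5542, mean = 5542/10 = 554.200

554 ms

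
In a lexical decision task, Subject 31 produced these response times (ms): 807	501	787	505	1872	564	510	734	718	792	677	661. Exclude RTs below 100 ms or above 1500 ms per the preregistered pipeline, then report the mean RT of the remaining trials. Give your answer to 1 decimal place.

Excluded: 1872
Retained (n=11): Σ = 7256
Mean = 7256/11 = 659.6364

659.6 ms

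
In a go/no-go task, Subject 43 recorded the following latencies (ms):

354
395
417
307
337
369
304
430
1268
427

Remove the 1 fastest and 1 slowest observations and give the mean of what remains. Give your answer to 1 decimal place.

379.5 ms

Sorted: 304, 307, 337, 354, 369, 395, 417, 427, 430, 1268
Drop lowest 1 (304) and highest 1 (1268)
Remaining (n=8): Σ = 3036, mean = 3036/8 = 379.500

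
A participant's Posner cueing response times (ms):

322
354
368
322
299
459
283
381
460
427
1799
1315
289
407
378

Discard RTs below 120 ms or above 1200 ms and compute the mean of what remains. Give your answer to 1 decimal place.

Excluded: 1315, 1799
Retained (n=13): Σ = 4749
Mean = 4749/13 = 365.3077

365.3 ms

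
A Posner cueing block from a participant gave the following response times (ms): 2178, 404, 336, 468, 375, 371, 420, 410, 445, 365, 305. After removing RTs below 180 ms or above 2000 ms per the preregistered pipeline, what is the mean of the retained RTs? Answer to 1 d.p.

Excluded: 2178
Retained (n=10): Σ = 3899
Mean = 3899/10 = 389.9000

389.9 ms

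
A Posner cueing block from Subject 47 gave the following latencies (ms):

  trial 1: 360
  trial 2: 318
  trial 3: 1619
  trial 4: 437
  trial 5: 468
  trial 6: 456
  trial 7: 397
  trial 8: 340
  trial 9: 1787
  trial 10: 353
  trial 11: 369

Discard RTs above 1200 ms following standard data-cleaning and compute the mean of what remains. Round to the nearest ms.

Excluded: 1619, 1787
Retained (n=9): Σ = 3498
Mean = 3498/9 = 388.6667

389 ms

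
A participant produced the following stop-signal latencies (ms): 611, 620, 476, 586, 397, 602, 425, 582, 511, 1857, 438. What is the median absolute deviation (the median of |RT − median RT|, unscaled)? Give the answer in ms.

71 ms

Sorted: 397, 425, 438, 476, 511, 582, 586, 602, 611, 620, 1857 → median = 582
|x − 582|: 29, 38, 106, 4, 185, 20, 157, 0, 71, 1275, 144
Sorted deviations: 0, 4, 20, 29, 38, 71, 106, 144, 157, 185, 1275 → MAD = 71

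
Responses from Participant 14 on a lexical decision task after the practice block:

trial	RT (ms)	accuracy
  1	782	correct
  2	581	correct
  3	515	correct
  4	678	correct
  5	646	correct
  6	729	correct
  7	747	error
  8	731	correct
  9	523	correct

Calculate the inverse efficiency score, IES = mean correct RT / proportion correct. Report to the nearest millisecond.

Correct trials (n=8): 782, 581, 515, 678, 646, 729, 731, 523
Mean correct RT = 5185/8 = 648.1250 ms
Proportion correct = 8/9
IES = 648.1250 / (8/9) = 729.141 ms

729 ms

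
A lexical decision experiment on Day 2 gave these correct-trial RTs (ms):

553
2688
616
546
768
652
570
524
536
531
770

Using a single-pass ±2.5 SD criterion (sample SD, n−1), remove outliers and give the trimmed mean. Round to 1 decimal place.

606.6 ms

n = 11, ΣRT = 8754, M = 795.818
Σ(x−M)² = 4018693.64; s = √(4018693.64/10) = 633.932
Cutoffs: 795.818 ± 2.5·633.932 → [-789.0, 2380.6]
Outside: 2688 → excluded.
Retained (n=10): Σ = 6066, mean = 6066/10 = 606.600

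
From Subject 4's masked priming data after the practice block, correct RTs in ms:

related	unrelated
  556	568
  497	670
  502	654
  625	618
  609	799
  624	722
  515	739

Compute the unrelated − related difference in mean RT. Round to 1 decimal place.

M(related) = 3928/7 = 561.143
M(unrelated) = 4770/7 = 681.429
Difference = 681.429 − 561.143 = 120.286 ms

120.3 ms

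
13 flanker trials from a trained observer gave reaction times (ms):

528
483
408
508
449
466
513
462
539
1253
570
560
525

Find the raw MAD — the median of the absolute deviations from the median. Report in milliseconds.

Sorted: 408, 449, 462, 466, 483, 508, 513, 525, 528, 539, 560, 570, 1253 → median = 513
|x − 513|: 15, 30, 105, 5, 64, 47, 0, 51, 26, 740, 57, 47, 12
Sorted deviations: 0, 5, 12, 15, 26, 30, 47, 47, 51, 57, 64, 105, 740 → MAD = 47

47 ms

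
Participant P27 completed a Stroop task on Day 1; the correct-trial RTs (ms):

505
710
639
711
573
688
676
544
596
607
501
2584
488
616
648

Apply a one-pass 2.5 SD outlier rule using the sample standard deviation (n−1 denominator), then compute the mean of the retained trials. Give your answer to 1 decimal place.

n = 15, ΣRT = 11086, M = 739.067
Σ(x−M)² = 3723484.93; s = √(3723484.93/14) = 515.716
Cutoffs: 739.067 ± 2.5·515.716 → [-550.2, 2028.4]
Outside: 2584 → excluded.
Retained (n=14): Σ = 8502, mean = 8502/14 = 607.286

607.3 ms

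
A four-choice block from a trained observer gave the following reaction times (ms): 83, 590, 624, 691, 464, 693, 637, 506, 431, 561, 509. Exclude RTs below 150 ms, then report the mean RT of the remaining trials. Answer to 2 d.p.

Excluded: 83
Retained (n=10): Σ = 5706
Mean = 5706/10 = 570.6000

570.60 ms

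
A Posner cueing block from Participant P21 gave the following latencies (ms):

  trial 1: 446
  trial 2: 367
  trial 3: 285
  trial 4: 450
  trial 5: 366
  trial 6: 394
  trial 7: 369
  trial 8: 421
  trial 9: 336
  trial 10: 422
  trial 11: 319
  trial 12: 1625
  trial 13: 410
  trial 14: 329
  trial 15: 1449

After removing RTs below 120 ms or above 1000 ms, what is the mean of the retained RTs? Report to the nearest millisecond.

Excluded: 1449, 1625
Retained (n=13): Σ = 4914
Mean = 4914/13 = 378.0000

378 ms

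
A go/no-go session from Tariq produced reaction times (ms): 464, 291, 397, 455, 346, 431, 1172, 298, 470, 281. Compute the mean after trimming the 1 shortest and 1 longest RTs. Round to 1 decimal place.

Sorted: 281, 291, 298, 346, 397, 431, 455, 464, 470, 1172
Drop lowest 1 (281) and highest 1 (1172)
Remaining (n=8): Σ = 3152, mean = 3152/8 = 394.000

394.0 ms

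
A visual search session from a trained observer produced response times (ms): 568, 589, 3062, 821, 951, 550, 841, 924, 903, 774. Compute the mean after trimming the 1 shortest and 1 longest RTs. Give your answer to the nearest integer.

Sorted: 550, 568, 589, 774, 821, 841, 903, 924, 951, 3062
Drop lowest 1 (550) and highest 1 (3062)
Remaining (n=8): Σ = 6371, mean = 6371/8 = 796.375

796 ms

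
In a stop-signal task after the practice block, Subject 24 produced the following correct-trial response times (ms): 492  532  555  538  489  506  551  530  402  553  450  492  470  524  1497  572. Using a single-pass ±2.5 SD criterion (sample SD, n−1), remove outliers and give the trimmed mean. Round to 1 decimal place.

510.4 ms

n = 16, ΣRT = 9153, M = 572.062
Σ(x−M)² = 941772.94; s = √(941772.94/15) = 250.569
Cutoffs: 572.062 ± 2.5·250.569 → [-54.4, 1198.5]
Outside: 1497 → excluded.
Retained (n=15): Σ = 7656, mean = 7656/15 = 510.400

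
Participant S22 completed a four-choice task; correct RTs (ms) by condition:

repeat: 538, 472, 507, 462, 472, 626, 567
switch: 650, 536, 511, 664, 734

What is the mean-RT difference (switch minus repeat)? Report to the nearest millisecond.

M(repeat) = 3644/7 = 520.571
M(switch) = 3095/5 = 619.000
Difference = 619.000 − 520.571 = 98.429 ms

98 ms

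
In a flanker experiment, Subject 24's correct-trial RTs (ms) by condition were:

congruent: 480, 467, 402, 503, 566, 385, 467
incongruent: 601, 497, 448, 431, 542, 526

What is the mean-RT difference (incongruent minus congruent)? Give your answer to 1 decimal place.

40.4 ms

M(congruent) = 3270/7 = 467.143
M(incongruent) = 3045/6 = 507.500
Difference = 507.500 − 467.143 = 40.357 ms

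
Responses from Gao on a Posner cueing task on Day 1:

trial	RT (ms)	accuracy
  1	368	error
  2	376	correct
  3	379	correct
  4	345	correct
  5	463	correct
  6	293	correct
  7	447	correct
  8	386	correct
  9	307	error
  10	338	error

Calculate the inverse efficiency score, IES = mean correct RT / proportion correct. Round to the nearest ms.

Correct trials (n=7): 376, 379, 345, 463, 293, 447, 386
Mean correct RT = 2689/7 = 384.1429 ms
Proportion correct = 7/10
IES = 384.1429 / (7/10) = 548.776 ms

549 ms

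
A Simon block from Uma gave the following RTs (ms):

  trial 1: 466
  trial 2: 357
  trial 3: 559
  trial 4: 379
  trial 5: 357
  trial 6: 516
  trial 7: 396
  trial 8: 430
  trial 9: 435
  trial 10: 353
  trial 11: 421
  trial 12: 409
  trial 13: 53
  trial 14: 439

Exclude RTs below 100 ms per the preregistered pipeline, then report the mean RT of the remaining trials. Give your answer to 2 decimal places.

Excluded: 53
Retained (n=13): Σ = 5517
Mean = 5517/13 = 424.3846

424.38 ms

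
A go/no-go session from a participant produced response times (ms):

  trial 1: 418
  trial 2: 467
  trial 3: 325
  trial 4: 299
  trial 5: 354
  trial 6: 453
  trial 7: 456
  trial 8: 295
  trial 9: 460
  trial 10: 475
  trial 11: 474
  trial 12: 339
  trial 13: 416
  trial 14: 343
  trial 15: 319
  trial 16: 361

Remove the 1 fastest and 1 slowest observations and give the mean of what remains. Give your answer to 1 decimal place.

391.7 ms

Sorted: 295, 299, 319, 325, 339, 343, 354, 361, 416, 418, 453, 456, 460, 467, 474, 475
Drop lowest 1 (295) and highest 1 (475)
Remaining (n=14): Σ = 5484, mean = 5484/14 = 391.714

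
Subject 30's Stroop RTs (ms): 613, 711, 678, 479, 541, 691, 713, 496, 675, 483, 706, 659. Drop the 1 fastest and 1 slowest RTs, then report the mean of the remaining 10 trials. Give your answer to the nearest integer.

625 ms

Sorted: 479, 483, 496, 541, 613, 659, 675, 678, 691, 706, 711, 713
Drop lowest 1 (479) and highest 1 (713)
Remaining (n=10): Σ = 6253, mean = 6253/10 = 625.300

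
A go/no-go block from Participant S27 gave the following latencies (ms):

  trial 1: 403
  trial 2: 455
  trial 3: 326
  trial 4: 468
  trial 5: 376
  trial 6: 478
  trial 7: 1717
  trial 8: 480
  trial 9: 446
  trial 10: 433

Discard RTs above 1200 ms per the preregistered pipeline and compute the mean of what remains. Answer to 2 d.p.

429.44 ms

Excluded: 1717
Retained (n=9): Σ = 3865
Mean = 3865/9 = 429.4444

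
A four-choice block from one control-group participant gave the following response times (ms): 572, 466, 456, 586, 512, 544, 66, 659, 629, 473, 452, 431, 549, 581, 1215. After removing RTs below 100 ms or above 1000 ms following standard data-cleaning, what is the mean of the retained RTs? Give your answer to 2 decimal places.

531.54 ms

Excluded: 66, 1215
Retained (n=13): Σ = 6910
Mean = 6910/13 = 531.5385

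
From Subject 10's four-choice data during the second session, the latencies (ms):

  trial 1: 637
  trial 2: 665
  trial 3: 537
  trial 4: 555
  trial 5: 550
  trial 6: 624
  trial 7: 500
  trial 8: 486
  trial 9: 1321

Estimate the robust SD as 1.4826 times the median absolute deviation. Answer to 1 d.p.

102.3 ms

Sorted: 486, 500, 537, 550, 555, 624, 637, 665, 1321 → median = 555
|x − 555| sorted: 0, 5, 18, 55, 69, 69, 82, 110, 766 → MAD = 69
Robust SD ≈ 1.4826 × 69 = 102.299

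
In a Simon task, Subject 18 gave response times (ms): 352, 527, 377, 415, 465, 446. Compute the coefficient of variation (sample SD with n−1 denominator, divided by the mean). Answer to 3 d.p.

0.147

n = 6, Σ = 2582, M = 430.3333
Σ(x−M)² = 20007.333; s = √(20007.333/5) = 63.2571
CV = 63.2571 / 430.3333 = 0.14700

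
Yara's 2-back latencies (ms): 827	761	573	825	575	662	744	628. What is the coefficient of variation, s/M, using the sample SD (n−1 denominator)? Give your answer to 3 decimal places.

0.149

n = 8, Σ = 5595, M = 699.3750
Σ(x−M)² = 75789.875; s = √(75789.875/7) = 104.0535
CV = 104.0535 / 699.3750 = 0.14878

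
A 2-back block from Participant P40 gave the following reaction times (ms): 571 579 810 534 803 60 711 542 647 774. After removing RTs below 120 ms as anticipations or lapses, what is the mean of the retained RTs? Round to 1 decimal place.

663.4 ms

Excluded: 60
Retained (n=9): Σ = 5971
Mean = 5971/9 = 663.4444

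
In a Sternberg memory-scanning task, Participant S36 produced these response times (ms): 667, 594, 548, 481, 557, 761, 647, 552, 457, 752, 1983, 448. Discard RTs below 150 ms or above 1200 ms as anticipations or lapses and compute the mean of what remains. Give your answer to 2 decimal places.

587.64 ms

Excluded: 1983
Retained (n=11): Σ = 6464
Mean = 6464/11 = 587.6364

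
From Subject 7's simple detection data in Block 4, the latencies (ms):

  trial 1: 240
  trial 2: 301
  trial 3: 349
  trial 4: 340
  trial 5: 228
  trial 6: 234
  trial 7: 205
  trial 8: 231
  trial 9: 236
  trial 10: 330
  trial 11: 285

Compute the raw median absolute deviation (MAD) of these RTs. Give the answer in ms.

Sorted: 205, 228, 231, 234, 236, 240, 285, 301, 330, 340, 349 → median = 240
|x − 240|: 0, 61, 109, 100, 12, 6, 35, 9, 4, 90, 45
Sorted deviations: 0, 4, 6, 9, 12, 35, 45, 61, 90, 100, 109 → MAD = 35

35 ms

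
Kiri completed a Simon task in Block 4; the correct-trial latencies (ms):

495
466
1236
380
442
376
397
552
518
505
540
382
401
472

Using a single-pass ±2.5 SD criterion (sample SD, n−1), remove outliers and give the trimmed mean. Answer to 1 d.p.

n = 14, ΣRT = 7162, M = 511.571
Σ(x−M)² = 613913.43; s = √(613913.43/13) = 217.311
Cutoffs: 511.571 ± 2.5·217.311 → [-31.7, 1054.8]
Outside: 1236 → excluded.
Retained (n=13): Σ = 5926, mean = 5926/13 = 455.846

455.8 ms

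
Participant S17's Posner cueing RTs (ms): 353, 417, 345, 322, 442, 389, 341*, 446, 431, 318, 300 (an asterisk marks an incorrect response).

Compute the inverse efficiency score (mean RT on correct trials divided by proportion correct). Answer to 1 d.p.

Correct trials (n=10): 353, 417, 345, 322, 442, 389, 446, 431, 318, 300
Mean correct RT = 3763/10 = 376.3000 ms
Proportion correct = 10/11
IES = 376.3000 / (10/11) = 413.930 ms

413.9 ms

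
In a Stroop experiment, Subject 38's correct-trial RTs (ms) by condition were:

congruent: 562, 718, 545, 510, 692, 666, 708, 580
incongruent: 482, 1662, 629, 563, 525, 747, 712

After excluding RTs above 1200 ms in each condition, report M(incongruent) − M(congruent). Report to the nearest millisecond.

incongruent: exclude 1662
M(congruent) = 4981/8 = 622.625
M(incongruent) = 3658/6 = 609.667
Difference = 609.667 − 622.625 = -12.958 ms

-13 ms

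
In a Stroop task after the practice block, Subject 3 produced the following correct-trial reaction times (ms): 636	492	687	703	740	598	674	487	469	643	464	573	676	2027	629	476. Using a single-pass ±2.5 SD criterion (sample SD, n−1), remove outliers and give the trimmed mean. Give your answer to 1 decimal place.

596.5 ms

n = 16, ΣRT = 10974, M = 685.875
Σ(x−M)² = 2047551.75; s = √(2047551.75/15) = 369.464
Cutoffs: 685.875 ± 2.5·369.464 → [-237.8, 1609.5]
Outside: 2027 → excluded.
Retained (n=15): Σ = 8947, mean = 8947/15 = 596.467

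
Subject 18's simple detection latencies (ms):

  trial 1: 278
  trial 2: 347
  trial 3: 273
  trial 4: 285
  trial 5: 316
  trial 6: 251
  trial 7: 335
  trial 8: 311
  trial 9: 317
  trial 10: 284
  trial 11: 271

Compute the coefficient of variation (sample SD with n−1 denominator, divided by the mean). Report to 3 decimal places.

0.101

n = 11, Σ = 3268, M = 297.0909
Σ(x−M)² = 8942.909; s = √(8942.909/10) = 29.9047
CV = 29.9047 / 297.0909 = 0.10066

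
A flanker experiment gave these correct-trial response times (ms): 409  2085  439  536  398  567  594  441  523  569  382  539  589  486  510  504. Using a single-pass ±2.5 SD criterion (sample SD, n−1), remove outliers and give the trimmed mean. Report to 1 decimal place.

n = 16, ΣRT = 9571, M = 598.188
Σ(x−M)² = 2427448.44; s = √(2427448.44/15) = 402.281
Cutoffs: 598.188 ± 2.5·402.281 → [-407.5, 1603.9]
Outside: 2085 → excluded.
Retained (n=15): Σ = 7486, mean = 7486/15 = 499.067

499.1 ms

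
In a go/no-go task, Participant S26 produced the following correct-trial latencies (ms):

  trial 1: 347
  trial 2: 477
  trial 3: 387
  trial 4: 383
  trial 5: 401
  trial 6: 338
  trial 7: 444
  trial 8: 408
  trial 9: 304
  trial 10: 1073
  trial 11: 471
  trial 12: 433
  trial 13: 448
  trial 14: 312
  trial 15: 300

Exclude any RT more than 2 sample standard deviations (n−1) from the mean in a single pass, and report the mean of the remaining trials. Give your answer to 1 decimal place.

389.5 ms

n = 15, ΣRT = 6526, M = 435.067
Σ(x−M)² = 484918.93; s = √(484918.93/14) = 186.110
Cutoffs: 435.067 ± 2·186.110 → [62.8, 807.3]
Outside: 1073 → excluded.
Retained (n=14): Σ = 5453, mean = 5453/14 = 389.500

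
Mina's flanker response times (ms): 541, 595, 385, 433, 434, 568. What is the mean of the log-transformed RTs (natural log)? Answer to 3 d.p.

6.187

ln(RT): 6.2934, 6.3886, 5.9532, 6.0707, 6.0730, 6.3421
Σ ln(RT) = 37.1211
Mean = 37.1211/6 = 6.18685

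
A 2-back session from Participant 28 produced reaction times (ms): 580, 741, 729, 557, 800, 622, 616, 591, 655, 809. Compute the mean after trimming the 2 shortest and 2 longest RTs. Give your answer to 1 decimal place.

659.0 ms

Sorted: 557, 580, 591, 616, 622, 655, 729, 741, 800, 809
Drop lowest 2 (557, 580) and highest 2 (800, 809)
Remaining (n=6): Σ = 3954, mean = 3954/6 = 659.000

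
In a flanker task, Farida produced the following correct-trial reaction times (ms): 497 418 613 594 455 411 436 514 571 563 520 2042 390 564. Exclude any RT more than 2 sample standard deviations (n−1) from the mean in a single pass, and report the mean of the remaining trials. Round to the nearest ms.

n = 14, ΣRT = 8588, M = 613.429
Σ(x−M)² = 2265821.43; s = √(2265821.43/13) = 417.485
Cutoffs: 613.429 ± 2·417.485 → [-221.5, 1448.4]
Outside: 2042 → excluded.
Retained (n=13): Σ = 6546, mean = 6546/13 = 503.538

504 ms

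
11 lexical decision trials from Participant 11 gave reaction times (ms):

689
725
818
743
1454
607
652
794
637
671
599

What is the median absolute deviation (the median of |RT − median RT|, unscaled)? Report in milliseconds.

54 ms

Sorted: 599, 607, 637, 652, 671, 689, 725, 743, 794, 818, 1454 → median = 689
|x − 689|: 0, 36, 129, 54, 765, 82, 37, 105, 52, 18, 90
Sorted deviations: 0, 18, 36, 37, 52, 54, 82, 90, 105, 129, 765 → MAD = 54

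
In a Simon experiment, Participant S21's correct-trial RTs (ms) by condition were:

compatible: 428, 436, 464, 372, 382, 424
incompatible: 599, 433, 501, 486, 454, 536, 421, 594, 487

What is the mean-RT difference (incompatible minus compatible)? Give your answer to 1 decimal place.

83.6 ms

M(compatible) = 2506/6 = 417.667
M(incompatible) = 4511/9 = 501.222
Difference = 501.222 − 417.667 = 83.556 ms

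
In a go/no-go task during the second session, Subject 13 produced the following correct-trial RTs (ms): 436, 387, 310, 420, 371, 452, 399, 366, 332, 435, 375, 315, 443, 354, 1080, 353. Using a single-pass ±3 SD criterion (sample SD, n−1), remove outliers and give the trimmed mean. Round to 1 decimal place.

383.2 ms

n = 16, ΣRT = 6828, M = 426.750
Σ(x−M)² = 485491.00; s = √(485491.00/15) = 179.906
Cutoffs: 426.750 ± 3·179.906 → [-113.0, 966.5]
Outside: 1080 → excluded.
Retained (n=15): Σ = 5748, mean = 5748/15 = 383.200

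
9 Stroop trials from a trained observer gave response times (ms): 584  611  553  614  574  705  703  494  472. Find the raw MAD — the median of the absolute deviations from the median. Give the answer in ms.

Sorted: 472, 494, 553, 574, 584, 611, 614, 703, 705 → median = 584
|x − 584|: 0, 27, 31, 30, 10, 121, 119, 90, 112
Sorted deviations: 0, 10, 27, 30, 31, 90, 112, 119, 121 → MAD = 31

31 ms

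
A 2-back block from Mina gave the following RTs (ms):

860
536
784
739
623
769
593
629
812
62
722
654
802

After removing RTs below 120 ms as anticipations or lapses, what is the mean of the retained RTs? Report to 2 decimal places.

710.25 ms

Excluded: 62
Retained (n=12): Σ = 8523
Mean = 8523/12 = 710.2500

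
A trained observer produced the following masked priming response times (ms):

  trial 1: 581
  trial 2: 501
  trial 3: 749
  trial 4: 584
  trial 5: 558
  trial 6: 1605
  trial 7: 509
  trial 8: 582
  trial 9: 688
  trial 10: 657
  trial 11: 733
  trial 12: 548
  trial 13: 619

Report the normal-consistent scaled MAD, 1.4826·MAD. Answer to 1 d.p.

Sorted: 501, 509, 548, 558, 581, 582, 584, 619, 657, 688, 733, 749, 1605 → median = 584
|x − 584| sorted: 0, 2, 3, 26, 35, 36, 73, 75, 83, 104, 149, 165, 1021 → MAD = 73
Robust SD ≈ 1.4826 × 73 = 108.230

108.2 ms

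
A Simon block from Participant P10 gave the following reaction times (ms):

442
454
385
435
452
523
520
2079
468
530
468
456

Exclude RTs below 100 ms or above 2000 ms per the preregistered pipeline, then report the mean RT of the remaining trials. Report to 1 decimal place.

466.6 ms

Excluded: 2079
Retained (n=11): Σ = 5133
Mean = 5133/11 = 466.6364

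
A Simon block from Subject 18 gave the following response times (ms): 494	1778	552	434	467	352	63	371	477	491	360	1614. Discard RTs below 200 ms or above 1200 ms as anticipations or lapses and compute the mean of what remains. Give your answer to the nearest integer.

444 ms

Excluded: 63, 1614, 1778
Retained (n=9): Σ = 3998
Mean = 3998/9 = 444.2222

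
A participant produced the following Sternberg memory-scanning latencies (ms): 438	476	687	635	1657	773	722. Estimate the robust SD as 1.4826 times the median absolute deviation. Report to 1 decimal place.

127.5 ms

Sorted: 438, 476, 635, 687, 722, 773, 1657 → median = 687
|x − 687| sorted: 0, 35, 52, 86, 211, 249, 970 → MAD = 86
Robust SD ≈ 1.4826 × 86 = 127.504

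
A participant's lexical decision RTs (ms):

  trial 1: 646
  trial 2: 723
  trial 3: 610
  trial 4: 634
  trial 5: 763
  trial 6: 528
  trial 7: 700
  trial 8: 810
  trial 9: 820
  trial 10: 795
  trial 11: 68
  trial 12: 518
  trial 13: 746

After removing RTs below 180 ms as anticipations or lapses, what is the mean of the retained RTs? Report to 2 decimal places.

691.08 ms

Excluded: 68
Retained (n=12): Σ = 8293
Mean = 8293/12 = 691.0833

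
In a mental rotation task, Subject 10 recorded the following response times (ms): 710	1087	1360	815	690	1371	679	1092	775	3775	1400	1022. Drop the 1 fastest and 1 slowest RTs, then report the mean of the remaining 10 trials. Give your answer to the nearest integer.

Sorted: 679, 690, 710, 775, 815, 1022, 1087, 1092, 1360, 1371, 1400, 3775
Drop lowest 1 (679) and highest 1 (3775)
Remaining (n=10): Σ = 10322, mean = 10322/10 = 1032.200

1032 ms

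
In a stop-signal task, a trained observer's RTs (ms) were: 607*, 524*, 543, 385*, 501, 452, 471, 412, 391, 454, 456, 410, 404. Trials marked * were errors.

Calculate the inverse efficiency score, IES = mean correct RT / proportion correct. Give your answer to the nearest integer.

584 ms

Correct trials (n=10): 543, 501, 452, 471, 412, 391, 454, 456, 410, 404
Mean correct RT = 4494/10 = 449.4000 ms
Proportion correct = 10/13
IES = 449.4000 / (10/13) = 584.220 ms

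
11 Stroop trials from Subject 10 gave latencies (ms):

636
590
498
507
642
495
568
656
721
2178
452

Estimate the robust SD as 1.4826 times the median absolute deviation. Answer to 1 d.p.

Sorted: 452, 495, 498, 507, 568, 590, 636, 642, 656, 721, 2178 → median = 590
|x − 590| sorted: 0, 22, 46, 52, 66, 83, 92, 95, 131, 138, 1588 → MAD = 83
Robust SD ≈ 1.4826 × 83 = 123.056

123.1 ms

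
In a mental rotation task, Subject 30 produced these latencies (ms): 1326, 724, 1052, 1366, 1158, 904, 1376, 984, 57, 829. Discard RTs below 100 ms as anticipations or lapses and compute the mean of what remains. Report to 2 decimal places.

1079.89 ms

Excluded: 57
Retained (n=9): Σ = 9719
Mean = 9719/9 = 1079.8889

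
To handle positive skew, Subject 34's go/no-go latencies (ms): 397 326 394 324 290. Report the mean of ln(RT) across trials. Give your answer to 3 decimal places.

ln(RT): 5.9839, 5.7869, 5.9764, 5.7807, 5.6699
Σ ln(RT) = 29.1978
Mean = 29.1978/5 = 5.83956

5.840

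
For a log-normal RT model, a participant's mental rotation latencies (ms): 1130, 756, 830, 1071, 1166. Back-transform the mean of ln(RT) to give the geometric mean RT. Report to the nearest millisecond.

ln(RT): 7.0300, 6.6280, 6.7214, 6.9763, 7.0613
Mean ln(RT) = 34.4171/5 = 6.88342
Geometric mean = exp(6.88342) = 975.96 ms

976 ms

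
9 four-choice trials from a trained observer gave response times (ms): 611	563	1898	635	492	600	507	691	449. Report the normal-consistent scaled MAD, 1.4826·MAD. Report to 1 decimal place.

134.9 ms

Sorted: 449, 492, 507, 563, 600, 611, 635, 691, 1898 → median = 600
|x − 600| sorted: 0, 11, 35, 37, 91, 93, 108, 151, 1298 → MAD = 91
Robust SD ≈ 1.4826 × 91 = 134.917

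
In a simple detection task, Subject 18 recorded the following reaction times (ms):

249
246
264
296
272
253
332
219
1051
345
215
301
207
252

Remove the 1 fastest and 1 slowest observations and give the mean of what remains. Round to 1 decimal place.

Sorted: 207, 215, 219, 246, 249, 252, 253, 264, 272, 296, 301, 332, 345, 1051
Drop lowest 1 (207) and highest 1 (1051)
Remaining (n=12): Σ = 3244, mean = 3244/12 = 270.333

270.3 ms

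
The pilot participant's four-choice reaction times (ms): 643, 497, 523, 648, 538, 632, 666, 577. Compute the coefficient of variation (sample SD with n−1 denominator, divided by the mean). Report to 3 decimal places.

n = 8, Σ = 4724, M = 590.5000
Σ(x−M)² = 29722.000; s = √(29722.000/7) = 65.1613
CV = 65.1613 / 590.5000 = 0.11035

0.110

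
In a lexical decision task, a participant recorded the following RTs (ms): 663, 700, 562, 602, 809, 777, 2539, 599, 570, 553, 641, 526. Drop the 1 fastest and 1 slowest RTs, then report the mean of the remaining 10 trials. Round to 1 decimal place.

647.6 ms

Sorted: 526, 553, 562, 570, 599, 602, 641, 663, 700, 777, 809, 2539
Drop lowest 1 (526) and highest 1 (2539)
Remaining (n=10): Σ = 6476, mean = 6476/10 = 647.600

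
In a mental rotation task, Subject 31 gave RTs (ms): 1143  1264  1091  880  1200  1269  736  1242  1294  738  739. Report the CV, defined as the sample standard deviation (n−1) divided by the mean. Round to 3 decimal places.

0.221

n = 11, Σ = 11596, M = 1054.1818
Σ(x−M)² = 544355.636; s = √(544355.636/10) = 233.3143
CV = 233.3143 / 1054.1818 = 0.22132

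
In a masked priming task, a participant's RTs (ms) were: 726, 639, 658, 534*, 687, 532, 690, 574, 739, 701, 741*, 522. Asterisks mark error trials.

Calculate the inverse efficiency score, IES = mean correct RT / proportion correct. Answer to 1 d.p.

Correct trials (n=10): 726, 639, 658, 687, 532, 690, 574, 739, 701, 522
Mean correct RT = 6468/10 = 646.8000 ms
Proportion correct = 10/12
IES = 646.8000 / (10/12) = 776.160 ms

776.2 ms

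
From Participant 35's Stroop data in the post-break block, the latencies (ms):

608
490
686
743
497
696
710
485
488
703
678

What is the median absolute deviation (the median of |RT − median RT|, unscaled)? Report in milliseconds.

65 ms

Sorted: 485, 488, 490, 497, 608, 678, 686, 696, 703, 710, 743 → median = 678
|x − 678|: 70, 188, 8, 65, 181, 18, 32, 193, 190, 25, 0
Sorted deviations: 0, 8, 18, 25, 32, 65, 70, 181, 188, 190, 193 → MAD = 65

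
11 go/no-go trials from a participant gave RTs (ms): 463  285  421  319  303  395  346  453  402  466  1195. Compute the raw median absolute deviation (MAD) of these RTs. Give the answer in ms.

Sorted: 285, 303, 319, 346, 395, 402, 421, 453, 463, 466, 1195 → median = 402
|x − 402|: 61, 117, 19, 83, 99, 7, 56, 51, 0, 64, 793
Sorted deviations: 0, 7, 19, 51, 56, 61, 64, 83, 99, 117, 793 → MAD = 61

61 ms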